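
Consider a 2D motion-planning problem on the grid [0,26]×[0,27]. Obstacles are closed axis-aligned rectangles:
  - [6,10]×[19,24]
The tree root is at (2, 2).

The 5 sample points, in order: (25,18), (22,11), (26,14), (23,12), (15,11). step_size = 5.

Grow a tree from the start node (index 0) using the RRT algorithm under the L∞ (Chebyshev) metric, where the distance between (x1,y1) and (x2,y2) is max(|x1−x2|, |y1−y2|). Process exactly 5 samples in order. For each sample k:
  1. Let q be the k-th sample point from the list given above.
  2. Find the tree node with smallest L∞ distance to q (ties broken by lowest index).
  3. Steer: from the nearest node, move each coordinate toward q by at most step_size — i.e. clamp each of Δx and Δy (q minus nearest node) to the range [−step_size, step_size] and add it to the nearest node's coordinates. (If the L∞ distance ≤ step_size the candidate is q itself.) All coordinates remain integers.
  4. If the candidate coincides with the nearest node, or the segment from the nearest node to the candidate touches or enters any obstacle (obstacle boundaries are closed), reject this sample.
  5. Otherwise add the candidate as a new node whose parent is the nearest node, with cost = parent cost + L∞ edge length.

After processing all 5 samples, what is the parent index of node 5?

Parent of node 5: 2

1. q=(25,18) nearest=0 d=23 new=(7,7) → add node 1 parent=0 cost=5
2. q=(22,11) nearest=1 d=15 new=(12,11) → add node 2 parent=1 cost=10
3. q=(26,14) nearest=2 d=14 new=(17,14) → add node 3 parent=2 cost=15
4. q=(23,12) nearest=3 d=6 new=(22,12) → add node 4 parent=3 cost=20
5. q=(15,11) nearest=2 d=3 new=(15,11) → add node 5 parent=2 cost=13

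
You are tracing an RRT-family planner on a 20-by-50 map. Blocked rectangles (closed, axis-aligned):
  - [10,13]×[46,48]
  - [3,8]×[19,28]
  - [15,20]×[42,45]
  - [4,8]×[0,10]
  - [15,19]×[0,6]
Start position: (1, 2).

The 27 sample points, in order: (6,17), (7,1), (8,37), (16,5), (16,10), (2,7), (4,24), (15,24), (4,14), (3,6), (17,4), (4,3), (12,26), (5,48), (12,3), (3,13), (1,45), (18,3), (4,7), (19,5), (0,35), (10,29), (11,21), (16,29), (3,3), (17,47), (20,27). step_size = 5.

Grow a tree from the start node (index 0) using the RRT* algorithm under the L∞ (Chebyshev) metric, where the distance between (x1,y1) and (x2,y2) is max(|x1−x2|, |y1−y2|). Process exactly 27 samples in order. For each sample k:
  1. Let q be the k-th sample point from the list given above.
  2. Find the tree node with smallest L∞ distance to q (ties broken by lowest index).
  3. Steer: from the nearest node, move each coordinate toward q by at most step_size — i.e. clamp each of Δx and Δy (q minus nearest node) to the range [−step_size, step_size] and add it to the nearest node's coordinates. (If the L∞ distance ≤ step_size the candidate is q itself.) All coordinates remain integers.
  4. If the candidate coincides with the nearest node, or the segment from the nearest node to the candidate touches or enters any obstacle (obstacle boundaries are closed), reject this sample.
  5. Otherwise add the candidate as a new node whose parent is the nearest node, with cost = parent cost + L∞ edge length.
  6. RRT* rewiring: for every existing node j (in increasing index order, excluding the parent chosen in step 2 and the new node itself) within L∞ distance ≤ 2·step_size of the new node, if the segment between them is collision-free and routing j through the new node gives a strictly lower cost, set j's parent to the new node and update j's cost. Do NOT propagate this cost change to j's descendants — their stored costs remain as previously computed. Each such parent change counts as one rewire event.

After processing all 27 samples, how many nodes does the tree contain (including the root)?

Node count: 15

1. q=(6,17) nearest=0 d=15 new=(6,7) → blocked by [4,8]×[0,10], reject
2. q=(7,1) nearest=0 d=6 new=(6,1) → blocked by [4,8]×[0,10], reject
3. q=(8,37) nearest=0 d=35 new=(6,7) → blocked by [4,8]×[0,10], reject
4. q=(16,5) nearest=0 d=15 new=(6,5) → blocked by [4,8]×[0,10], reject
5. q=(16,10) nearest=0 d=15 new=(6,7) → blocked by [4,8]×[0,10], reject
6. q=(2,7) nearest=0 d=5 new=(2,7) → add node 1 parent=0 cost=5
7. q=(4,24) nearest=1 d=17 new=(4,12) → add node 2 parent=1 cost=10
8. q=(15,24) nearest=2 d=12 new=(9,17) → add node 3 parent=2 cost=15
9. q=(4,14) nearest=2 d=2 new=(4,14) → add node 4 parent=2 cost=12
10. q=(3,6) nearest=1 d=1 new=(3,6) → add node 5 parent=1 cost=6
11. q=(17,4) nearest=2 d=13 new=(9,7) → blocked by [4,8]×[0,10], reject
12. q=(4,3) nearest=0 d=3 new=(4,3) → blocked by [4,8]×[0,10], reject
13. q=(12,26) nearest=3 d=9 new=(12,22) → add node 6 parent=3 cost=20
14. q=(5,48) nearest=6 d=26 new=(7,27) → blocked by [3,8]×[19,28], reject
15. q=(12,3) nearest=2 d=9 new=(9,7) → blocked by [4,8]×[0,10], reject
16. q=(3,13) nearest=2 d=1 new=(3,13) → add node 7 parent=2 cost=11
17. q=(1,45) nearest=6 d=23 new=(7,27) → blocked by [3,8]×[19,28], reject
18. q=(18,3) nearest=2 d=14 new=(9,7) → blocked by [4,8]×[0,10], reject
19. q=(4,7) nearest=5 d=1 new=(4,7) → blocked by [4,8]×[0,10], reject
20. q=(19,5) nearest=3 d=12 new=(14,12) → add node 8 parent=3 cost=20
21. q=(0,35) nearest=6 d=13 new=(7,27) → blocked by [3,8]×[19,28], reject
22. q=(10,29) nearest=6 d=7 new=(10,27) → add node 9 parent=6 cost=25
23. q=(11,21) nearest=6 d=1 new=(11,21) → add node 10 parent=6 cost=21
24. q=(16,29) nearest=9 d=6 new=(15,29) → add node 11 parent=9 cost=30
25. q=(3,3) nearest=0 d=2 new=(3,3) → add node 12 parent=0 cost=2; rewire 5→12 (5<6)
26. q=(17,47) nearest=11 d=18 new=(17,34) → add node 13 parent=11 cost=35
27. q=(20,27) nearest=11 d=5 new=(20,27) → add node 14 parent=11 cost=35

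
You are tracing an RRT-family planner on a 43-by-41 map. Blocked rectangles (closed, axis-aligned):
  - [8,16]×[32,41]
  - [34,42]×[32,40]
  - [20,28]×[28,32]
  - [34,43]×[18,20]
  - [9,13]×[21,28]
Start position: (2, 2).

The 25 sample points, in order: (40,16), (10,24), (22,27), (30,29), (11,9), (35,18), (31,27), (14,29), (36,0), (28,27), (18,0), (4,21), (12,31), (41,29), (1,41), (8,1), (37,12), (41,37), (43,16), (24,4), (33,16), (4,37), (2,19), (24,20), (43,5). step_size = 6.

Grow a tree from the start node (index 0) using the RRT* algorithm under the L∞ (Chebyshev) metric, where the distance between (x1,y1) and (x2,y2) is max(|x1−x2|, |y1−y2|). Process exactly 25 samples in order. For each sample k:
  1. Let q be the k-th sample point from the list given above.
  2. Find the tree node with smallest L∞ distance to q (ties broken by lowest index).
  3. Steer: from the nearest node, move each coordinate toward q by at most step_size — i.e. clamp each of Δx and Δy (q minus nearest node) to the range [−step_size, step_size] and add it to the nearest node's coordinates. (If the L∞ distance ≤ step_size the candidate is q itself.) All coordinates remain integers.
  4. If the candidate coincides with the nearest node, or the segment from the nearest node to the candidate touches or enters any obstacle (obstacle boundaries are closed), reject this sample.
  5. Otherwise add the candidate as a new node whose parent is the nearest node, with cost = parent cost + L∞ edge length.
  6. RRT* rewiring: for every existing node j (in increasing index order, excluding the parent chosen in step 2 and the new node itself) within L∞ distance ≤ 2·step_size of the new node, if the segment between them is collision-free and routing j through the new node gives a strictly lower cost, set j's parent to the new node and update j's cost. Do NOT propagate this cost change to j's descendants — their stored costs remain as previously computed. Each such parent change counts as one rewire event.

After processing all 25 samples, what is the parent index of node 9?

1. q=(40,16) nearest=0 d=38 new=(8,8) → add node 1 parent=0 cost=6
2. q=(10,24) nearest=1 d=16 new=(10,14) → add node 2 parent=1 cost=12
3. q=(22,27) nearest=2 d=13 new=(16,20) → add node 3 parent=2 cost=18
4. q=(30,29) nearest=3 d=14 new=(22,26) → add node 4 parent=3 cost=24
5. q=(11,9) nearest=1 d=3 new=(11,9) → add node 5 parent=1 cost=9
6. q=(35,18) nearest=4 d=13 new=(28,20) → add node 6 parent=4 cost=30
7. q=(31,27) nearest=6 d=7 new=(31,26) → add node 7 parent=6 cost=36
8. q=(14,29) nearest=4 d=8 new=(16,29) → add node 8 parent=4 cost=30
9. q=(36,0) nearest=3 d=20 new=(22,14) → add node 9 parent=3 cost=24
10. q=(28,27) nearest=7 d=3 new=(28,27) → add node 10 parent=7 cost=39
11. q=(18,0) nearest=5 d=9 new=(17,3) → add node 11 parent=5 cost=15
12. q=(4,21) nearest=2 d=7 new=(4,20) → add node 12 parent=2 cost=18
13. q=(12,31) nearest=8 d=4 new=(12,31) → add node 13 parent=8 cost=34
14. q=(41,29) nearest=7 d=10 new=(37,29) → add node 14 parent=7 cost=42
15. q=(1,41) nearest=13 d=11 new=(6,37) → blocked by [8,16]×[32,41], reject
16. q=(8,1) nearest=0 d=6 new=(8,1) → add node 15 parent=0 cost=6
17. q=(37,12) nearest=6 d=9 new=(34,14) → add node 16 parent=6 cost=36
18. q=(41,37) nearest=14 d=8 new=(41,35) → blocked by [34,42]×[32,40], reject
19. q=(43,16) nearest=16 d=9 new=(40,16) → add node 17 parent=16 cost=42
20. q=(24,4) nearest=11 d=7 new=(23,4) → add node 18 parent=11 cost=21; rewire 16→18 (32<36)
21. q=(33,16) nearest=16 d=2 new=(33,16) → add node 19 parent=16 cost=34; rewire 17→19 (41<42)
22. q=(4,37) nearest=13 d=8 new=(6,37) → blocked by [8,16]×[32,41], reject
23. q=(2,19) nearest=12 d=2 new=(2,19) → add node 20 parent=12 cost=20
24. q=(24,20) nearest=6 d=4 new=(24,20) → add node 21 parent=6 cost=34
25. q=(43,5) nearest=16 d=9 new=(40,8) → add node 22 parent=16 cost=38

Parent of node 9: 3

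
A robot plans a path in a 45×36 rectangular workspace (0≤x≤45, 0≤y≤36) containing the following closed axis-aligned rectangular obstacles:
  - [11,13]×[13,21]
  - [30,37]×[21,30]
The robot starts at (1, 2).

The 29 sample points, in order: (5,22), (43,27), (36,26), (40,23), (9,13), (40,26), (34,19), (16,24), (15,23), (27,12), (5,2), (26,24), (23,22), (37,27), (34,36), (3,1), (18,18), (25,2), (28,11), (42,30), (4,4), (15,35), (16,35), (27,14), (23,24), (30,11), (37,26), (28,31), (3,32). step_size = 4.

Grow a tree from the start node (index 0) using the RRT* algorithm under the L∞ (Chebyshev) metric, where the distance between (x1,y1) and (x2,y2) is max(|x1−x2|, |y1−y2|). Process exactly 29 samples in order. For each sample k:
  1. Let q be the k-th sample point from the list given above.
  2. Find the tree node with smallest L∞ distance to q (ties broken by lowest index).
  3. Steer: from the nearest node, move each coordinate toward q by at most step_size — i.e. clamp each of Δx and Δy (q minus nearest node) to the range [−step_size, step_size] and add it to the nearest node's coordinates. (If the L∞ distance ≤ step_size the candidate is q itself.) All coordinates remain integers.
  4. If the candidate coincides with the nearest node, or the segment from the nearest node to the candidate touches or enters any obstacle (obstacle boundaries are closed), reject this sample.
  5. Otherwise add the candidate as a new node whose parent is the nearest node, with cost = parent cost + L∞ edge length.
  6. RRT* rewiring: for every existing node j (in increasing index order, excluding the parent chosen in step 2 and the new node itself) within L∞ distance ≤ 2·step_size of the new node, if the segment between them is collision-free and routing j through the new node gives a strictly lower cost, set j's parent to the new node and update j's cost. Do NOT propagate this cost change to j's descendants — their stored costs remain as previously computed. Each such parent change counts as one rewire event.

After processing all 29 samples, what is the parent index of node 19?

Parent of node 19: 17

1. q=(5,22) nearest=0 d=20 new=(5,6) → add node 1 parent=0 cost=4
2. q=(43,27) nearest=1 d=38 new=(9,10) → add node 2 parent=1 cost=8
3. q=(36,26) nearest=2 d=27 new=(13,14) → blocked by [11,13]×[13,21], reject
4. q=(40,23) nearest=2 d=31 new=(13,14) → blocked by [11,13]×[13,21], reject
5. q=(9,13) nearest=2 d=3 new=(9,13) → add node 3 parent=2 cost=11
6. q=(40,26) nearest=2 d=31 new=(13,14) → blocked by [11,13]×[13,21], reject
7. q=(34,19) nearest=2 d=25 new=(13,14) → blocked by [11,13]×[13,21], reject
8. q=(16,24) nearest=3 d=11 new=(13,17) → blocked by [11,13]×[13,21], reject
9. q=(15,23) nearest=3 d=10 new=(13,17) → blocked by [11,13]×[13,21], reject
10. q=(27,12) nearest=2 d=18 new=(13,12) → add node 4 parent=2 cost=12
11. q=(5,2) nearest=0 d=4 new=(5,2) → add node 5 parent=0 cost=4
12. q=(26,24) nearest=4 d=13 new=(17,16) → add node 6 parent=4 cost=16
13. q=(23,22) nearest=6 d=6 new=(21,20) → add node 7 parent=6 cost=20
14. q=(37,27) nearest=7 d=16 new=(25,24) → add node 8 parent=7 cost=24
15. q=(34,36) nearest=8 d=12 new=(29,28) → add node 9 parent=8 cost=28
16. q=(3,1) nearest=0 d=2 new=(3,1) → add node 10 parent=0 cost=2
17. q=(18,18) nearest=6 d=2 new=(18,18) → add node 11 parent=6 cost=18
18. q=(25,2) nearest=4 d=12 new=(17,8) → add node 12 parent=4 cost=16
19. q=(28,11) nearest=7 d=9 new=(25,16) → add node 13 parent=7 cost=24
20. q=(42,30) nearest=9 d=13 new=(33,30) → blocked by [30,37]×[21,30], reject
21. q=(4,4) nearest=1 d=2 new=(4,4) → add node 14 parent=1 cost=6
22. q=(15,35) nearest=8 d=11 new=(21,28) → add node 15 parent=8 cost=28
23. q=(16,35) nearest=15 d=7 new=(17,32) → add node 16 parent=15 cost=32
24. q=(27,14) nearest=13 d=2 new=(27,14) → add node 17 parent=13 cost=26
25. q=(23,24) nearest=8 d=2 new=(23,24) → add node 18 parent=8 cost=26
26. q=(30,11) nearest=17 d=3 new=(30,11) → add node 19 parent=17 cost=29
27. q=(37,26) nearest=9 d=8 new=(33,26) → blocked by [30,37]×[21,30], reject
28. q=(28,31) nearest=9 d=3 new=(28,31) → add node 20 parent=9 cost=31
29. q=(3,32) nearest=16 d=14 new=(13,32) → add node 21 parent=16 cost=36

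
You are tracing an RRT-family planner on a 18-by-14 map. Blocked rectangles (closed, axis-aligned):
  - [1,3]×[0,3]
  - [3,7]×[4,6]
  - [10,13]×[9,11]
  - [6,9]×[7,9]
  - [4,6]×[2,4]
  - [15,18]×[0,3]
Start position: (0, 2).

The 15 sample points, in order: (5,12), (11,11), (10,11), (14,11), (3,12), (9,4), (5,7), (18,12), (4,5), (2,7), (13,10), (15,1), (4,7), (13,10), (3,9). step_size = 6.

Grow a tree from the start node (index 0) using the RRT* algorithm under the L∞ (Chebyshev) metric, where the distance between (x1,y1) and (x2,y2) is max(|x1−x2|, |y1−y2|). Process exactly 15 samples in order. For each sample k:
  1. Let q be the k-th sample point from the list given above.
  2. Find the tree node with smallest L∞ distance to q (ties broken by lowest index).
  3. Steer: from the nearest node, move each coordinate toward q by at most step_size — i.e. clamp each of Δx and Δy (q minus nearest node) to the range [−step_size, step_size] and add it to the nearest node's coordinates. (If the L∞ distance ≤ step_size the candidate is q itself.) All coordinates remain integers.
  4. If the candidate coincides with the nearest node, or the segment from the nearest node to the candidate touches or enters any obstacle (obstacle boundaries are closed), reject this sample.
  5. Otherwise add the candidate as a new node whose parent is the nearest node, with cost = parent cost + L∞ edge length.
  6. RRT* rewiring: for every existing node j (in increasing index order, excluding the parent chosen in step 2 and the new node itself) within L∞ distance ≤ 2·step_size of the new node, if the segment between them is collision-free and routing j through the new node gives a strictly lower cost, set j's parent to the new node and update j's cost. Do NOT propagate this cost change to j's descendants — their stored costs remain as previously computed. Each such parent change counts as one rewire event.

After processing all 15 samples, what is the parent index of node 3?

1. q=(5,12) nearest=0 d=10 new=(5,8) → blocked by [3,7]×[4,6], reject
2. q=(11,11) nearest=0 d=11 new=(6,8) → blocked by [1,3]×[0,3], reject
3. q=(10,11) nearest=0 d=10 new=(6,8) → blocked by [1,3]×[0,3], reject
4. q=(14,11) nearest=0 d=14 new=(6,8) → blocked by [1,3]×[0,3], reject
5. q=(3,12) nearest=0 d=10 new=(3,8) → add node 1 parent=0 cost=6
6. q=(9,4) nearest=1 d=6 new=(9,4) → blocked by [3,7]×[4,6], reject
7. q=(5,7) nearest=1 d=2 new=(5,7) → add node 2 parent=1 cost=8
8. q=(18,12) nearest=2 d=13 new=(11,12) → blocked by [6,9]×[7,9], reject
9. q=(4,5) nearest=2 d=2 new=(4,5) → blocked by [3,7]×[4,6], reject
10. q=(2,7) nearest=1 d=1 new=(2,7) → add node 3 parent=1 cost=7
11. q=(13,10) nearest=2 d=8 new=(11,10) → blocked by [10,13]×[9,11], reject
12. q=(15,1) nearest=2 d=10 new=(11,1) → blocked by [3,7]×[4,6], reject
13. q=(4,7) nearest=1 d=1 new=(4,7) → add node 4 parent=1 cost=7
14. q=(13,10) nearest=2 d=8 new=(11,10) → blocked by [10,13]×[9,11], reject
15. q=(3,9) nearest=1 d=1 new=(3,9) → add node 5 parent=1 cost=7

Parent of node 3: 1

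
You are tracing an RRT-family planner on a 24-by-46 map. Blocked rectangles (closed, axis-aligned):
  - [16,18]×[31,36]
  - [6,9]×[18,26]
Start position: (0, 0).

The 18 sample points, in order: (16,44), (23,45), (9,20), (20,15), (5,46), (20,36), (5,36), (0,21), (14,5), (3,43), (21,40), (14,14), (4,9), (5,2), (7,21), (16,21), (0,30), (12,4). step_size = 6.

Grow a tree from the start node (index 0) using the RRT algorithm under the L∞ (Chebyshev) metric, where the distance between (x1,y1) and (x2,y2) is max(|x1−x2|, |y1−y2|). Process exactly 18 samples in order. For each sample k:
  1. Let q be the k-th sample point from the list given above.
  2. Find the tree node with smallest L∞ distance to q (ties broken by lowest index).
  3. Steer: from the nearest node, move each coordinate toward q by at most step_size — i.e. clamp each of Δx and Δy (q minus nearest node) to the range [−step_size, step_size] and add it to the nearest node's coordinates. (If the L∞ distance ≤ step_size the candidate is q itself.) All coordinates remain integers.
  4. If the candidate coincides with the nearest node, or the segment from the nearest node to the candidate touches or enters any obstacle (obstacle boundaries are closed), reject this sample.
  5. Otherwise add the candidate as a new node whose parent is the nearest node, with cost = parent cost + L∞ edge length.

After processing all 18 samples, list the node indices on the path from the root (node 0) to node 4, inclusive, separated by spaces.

1. q=(16,44) nearest=0 d=44 new=(6,6) → add node 1 parent=0 cost=6
2. q=(23,45) nearest=1 d=39 new=(12,12) → add node 2 parent=1 cost=12
3. q=(9,20) nearest=2 d=8 new=(9,18) → blocked by [6,9]×[18,26], reject
4. q=(20,15) nearest=2 d=8 new=(18,15) → add node 3 parent=2 cost=18
5. q=(5,46) nearest=3 d=31 new=(12,21) → add node 4 parent=3 cost=24
6. q=(20,36) nearest=4 d=15 new=(18,27) → add node 5 parent=4 cost=30
7. q=(5,36) nearest=5 d=13 new=(12,33) → add node 6 parent=5 cost=36
8. q=(0,21) nearest=2 d=12 new=(6,18) → blocked by [6,9]×[18,26], reject
9. q=(14,5) nearest=2 d=7 new=(14,6) → add node 7 parent=2 cost=18
10. q=(3,43) nearest=6 d=10 new=(6,39) → add node 8 parent=6 cost=42
11. q=(21,40) nearest=6 d=9 new=(18,39) → add node 9 parent=6 cost=42
12. q=(14,14) nearest=2 d=2 new=(14,14) → add node 10 parent=2 cost=14
13. q=(4,9) nearest=1 d=3 new=(4,9) → add node 11 parent=1 cost=9
14. q=(5,2) nearest=1 d=4 new=(5,2) → add node 12 parent=1 cost=10
15. q=(7,21) nearest=4 d=5 new=(7,21) → blocked by [6,9]×[18,26], reject
16. q=(16,21) nearest=4 d=4 new=(16,21) → add node 13 parent=4 cost=28
17. q=(0,30) nearest=8 d=9 new=(0,33) → add node 14 parent=8 cost=48
18. q=(12,4) nearest=7 d=2 new=(12,4) → add node 15 parent=7 cost=20

Path: 0 1 2 3 4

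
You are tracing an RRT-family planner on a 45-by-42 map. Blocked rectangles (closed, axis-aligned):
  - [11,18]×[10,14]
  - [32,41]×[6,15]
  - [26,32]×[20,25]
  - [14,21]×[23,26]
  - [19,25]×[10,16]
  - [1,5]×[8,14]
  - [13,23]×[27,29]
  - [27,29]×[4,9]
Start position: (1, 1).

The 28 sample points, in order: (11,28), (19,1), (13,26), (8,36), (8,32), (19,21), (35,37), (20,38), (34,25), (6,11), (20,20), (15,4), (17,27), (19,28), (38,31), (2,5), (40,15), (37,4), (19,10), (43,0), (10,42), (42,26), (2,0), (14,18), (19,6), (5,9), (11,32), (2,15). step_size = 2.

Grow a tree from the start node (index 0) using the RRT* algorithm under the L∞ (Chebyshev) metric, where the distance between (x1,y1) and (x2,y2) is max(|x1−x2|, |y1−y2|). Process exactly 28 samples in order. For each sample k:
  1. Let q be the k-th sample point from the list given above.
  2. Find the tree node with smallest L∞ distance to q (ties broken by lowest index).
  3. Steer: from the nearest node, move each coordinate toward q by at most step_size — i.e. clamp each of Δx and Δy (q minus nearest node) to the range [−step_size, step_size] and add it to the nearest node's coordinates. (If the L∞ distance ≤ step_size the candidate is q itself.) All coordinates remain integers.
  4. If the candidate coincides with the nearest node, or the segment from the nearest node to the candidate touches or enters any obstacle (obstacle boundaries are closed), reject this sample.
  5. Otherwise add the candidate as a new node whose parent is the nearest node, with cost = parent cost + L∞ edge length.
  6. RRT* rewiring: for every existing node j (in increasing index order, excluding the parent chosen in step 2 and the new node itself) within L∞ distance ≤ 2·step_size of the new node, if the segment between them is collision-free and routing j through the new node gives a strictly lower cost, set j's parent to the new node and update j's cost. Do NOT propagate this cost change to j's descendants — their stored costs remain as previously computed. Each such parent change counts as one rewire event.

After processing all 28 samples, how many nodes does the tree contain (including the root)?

Node count: 13

1. q=(11,28) nearest=0 d=27 new=(3,3) → add node 1 parent=0 cost=2
2. q=(19,1) nearest=1 d=16 new=(5,1) → add node 2 parent=1 cost=4
3. q=(13,26) nearest=1 d=23 new=(5,5) → add node 3 parent=1 cost=4
4. q=(8,36) nearest=3 d=31 new=(7,7) → add node 4 parent=3 cost=6
5. q=(8,32) nearest=4 d=25 new=(8,9) → add node 5 parent=4 cost=8
6. q=(19,21) nearest=5 d=12 new=(10,11) → add node 6 parent=5 cost=10
7. q=(35,37) nearest=6 d=26 new=(12,13) → blocked by [11,18]×[10,14], reject
8. q=(20,38) nearest=6 d=27 new=(12,13) → blocked by [11,18]×[10,14], reject
9. q=(34,25) nearest=6 d=24 new=(12,13) → blocked by [11,18]×[10,14], reject
10. q=(6,11) nearest=5 d=2 new=(6,11) → add node 7 parent=5 cost=10
11. q=(20,20) nearest=6 d=10 new=(12,13) → blocked by [11,18]×[10,14], reject
12. q=(15,4) nearest=5 d=7 new=(10,7) → add node 8 parent=5 cost=10
13. q=(17,27) nearest=6 d=16 new=(12,13) → blocked by [11,18]×[10,14], reject
14. q=(19,28) nearest=6 d=17 new=(12,13) → blocked by [11,18]×[10,14], reject
15. q=(38,31) nearest=6 d=28 new=(12,13) → blocked by [11,18]×[10,14], reject
16. q=(2,5) nearest=1 d=2 new=(2,5) → add node 9 parent=1 cost=4
17. q=(40,15) nearest=6 d=30 new=(12,13) → blocked by [11,18]×[10,14], reject
18. q=(37,4) nearest=6 d=27 new=(12,9) → blocked by [11,18]×[10,14], reject
19. q=(19,10) nearest=6 d=9 new=(12,10) → blocked by [11,18]×[10,14], reject
20. q=(43,0) nearest=6 d=33 new=(12,9) → blocked by [11,18]×[10,14], reject
21. q=(10,42) nearest=6 d=31 new=(10,13) → add node 10 parent=6 cost=12
22. q=(42,26) nearest=6 d=32 new=(12,13) → blocked by [11,18]×[10,14], reject
23. q=(2,0) nearest=0 d=1 new=(2,0) → add node 11 parent=0 cost=1
24. q=(14,18) nearest=10 d=5 new=(12,15) → blocked by [11,18]×[10,14], reject
25. q=(19,6) nearest=6 d=9 new=(12,9) → blocked by [11,18]×[10,14], reject
26. q=(5,9) nearest=4 d=2 new=(5,9) → blocked by [1,5]×[8,14], reject
27. q=(11,32) nearest=10 d=19 new=(11,15) → add node 12 parent=10 cost=14
28. q=(2,15) nearest=7 d=4 new=(4,13) → blocked by [1,5]×[8,14], reject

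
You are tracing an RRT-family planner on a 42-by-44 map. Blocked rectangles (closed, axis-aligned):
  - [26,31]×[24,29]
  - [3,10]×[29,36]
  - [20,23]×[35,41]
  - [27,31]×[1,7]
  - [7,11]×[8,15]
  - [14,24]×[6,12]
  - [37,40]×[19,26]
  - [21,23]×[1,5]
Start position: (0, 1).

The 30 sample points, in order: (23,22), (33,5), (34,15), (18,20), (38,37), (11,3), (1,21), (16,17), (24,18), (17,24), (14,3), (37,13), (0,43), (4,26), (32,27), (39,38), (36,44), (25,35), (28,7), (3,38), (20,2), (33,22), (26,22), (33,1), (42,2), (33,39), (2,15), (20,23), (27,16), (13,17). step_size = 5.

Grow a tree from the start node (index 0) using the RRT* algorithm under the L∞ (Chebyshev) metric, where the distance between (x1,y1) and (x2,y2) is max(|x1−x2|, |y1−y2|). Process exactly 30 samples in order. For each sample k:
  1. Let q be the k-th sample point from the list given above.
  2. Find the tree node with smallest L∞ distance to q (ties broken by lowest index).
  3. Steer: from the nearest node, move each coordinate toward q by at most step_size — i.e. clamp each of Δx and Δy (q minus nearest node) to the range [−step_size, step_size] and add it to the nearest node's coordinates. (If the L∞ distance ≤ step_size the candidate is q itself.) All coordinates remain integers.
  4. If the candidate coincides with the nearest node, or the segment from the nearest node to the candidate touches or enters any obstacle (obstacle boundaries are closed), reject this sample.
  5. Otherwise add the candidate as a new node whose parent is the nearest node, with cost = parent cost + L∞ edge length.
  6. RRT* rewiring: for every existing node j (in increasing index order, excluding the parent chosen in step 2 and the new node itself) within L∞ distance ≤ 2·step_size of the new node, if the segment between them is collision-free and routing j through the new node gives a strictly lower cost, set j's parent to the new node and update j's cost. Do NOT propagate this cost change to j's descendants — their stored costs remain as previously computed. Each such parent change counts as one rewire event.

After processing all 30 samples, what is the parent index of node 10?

1. q=(23,22) nearest=0 d=23 new=(5,6) → add node 1 parent=0 cost=5
2. q=(33,5) nearest=1 d=28 new=(10,5) → add node 2 parent=1 cost=10
3. q=(34,15) nearest=2 d=24 new=(15,10) → blocked by [14,24]×[6,12], reject
4. q=(18,20) nearest=1 d=14 new=(10,11) → blocked by [7,11]×[8,15], reject
5. q=(38,37) nearest=2 d=32 new=(15,10) → blocked by [14,24]×[6,12], reject
6. q=(11,3) nearest=2 d=2 new=(11,3) → add node 3 parent=2 cost=12
7. q=(1,21) nearest=1 d=15 new=(1,11) → add node 4 parent=1 cost=10
8. q=(16,17) nearest=1 d=11 new=(10,11) → blocked by [7,11]×[8,15], reject
9. q=(24,18) nearest=2 d=14 new=(15,10) → blocked by [14,24]×[6,12], reject
10. q=(17,24) nearest=4 d=16 new=(6,16) → add node 5 parent=4 cost=15
11. q=(14,3) nearest=3 d=3 new=(14,3) → add node 6 parent=3 cost=15
12. q=(37,13) nearest=6 d=23 new=(19,8) → blocked by [14,24]×[6,12], reject
13. q=(0,43) nearest=5 d=27 new=(1,21) → add node 7 parent=5 cost=20
14. q=(4,26) nearest=7 d=5 new=(4,26) → add node 8 parent=7 cost=25
15. q=(32,27) nearest=2 d=22 new=(15,10) → blocked by [14,24]×[6,12], reject
16. q=(39,38) nearest=2 d=33 new=(15,10) → blocked by [14,24]×[6,12], reject
17. q=(36,44) nearest=5 d=30 new=(11,21) → add node 9 parent=5 cost=20
18. q=(25,35) nearest=9 d=14 new=(16,26) → add node 10 parent=9 cost=25
19. q=(28,7) nearest=6 d=14 new=(19,7) → blocked by [14,24]×[6,12], reject
20. q=(3,38) nearest=8 d=12 new=(3,31) → blocked by [3,10]×[29,36], reject
21. q=(20,2) nearest=6 d=6 new=(19,2) → add node 11 parent=6 cost=20
22. q=(33,22) nearest=10 d=17 new=(21,22) → add node 12 parent=10 cost=30
23. q=(26,22) nearest=12 d=5 new=(26,22) → add node 13 parent=12 cost=35
24. q=(33,1) nearest=11 d=14 new=(24,1) → blocked by [21,23]×[1,5], reject
25. q=(42,2) nearest=13 d=20 new=(31,17) → add node 14 parent=13 cost=40
26. q=(33,39) nearest=10 d=17 new=(21,31) → add node 15 parent=10 cost=30
27. q=(2,15) nearest=4 d=4 new=(2,15) → add node 16 parent=4 cost=14
28. q=(20,23) nearest=12 d=1 new=(20,23) → add node 17 parent=12 cost=31
29. q=(27,16) nearest=14 d=4 new=(27,16) → add node 18 parent=14 cost=44
30. q=(13,17) nearest=9 d=4 new=(13,17) → add node 19 parent=9 cost=24

Parent of node 10: 9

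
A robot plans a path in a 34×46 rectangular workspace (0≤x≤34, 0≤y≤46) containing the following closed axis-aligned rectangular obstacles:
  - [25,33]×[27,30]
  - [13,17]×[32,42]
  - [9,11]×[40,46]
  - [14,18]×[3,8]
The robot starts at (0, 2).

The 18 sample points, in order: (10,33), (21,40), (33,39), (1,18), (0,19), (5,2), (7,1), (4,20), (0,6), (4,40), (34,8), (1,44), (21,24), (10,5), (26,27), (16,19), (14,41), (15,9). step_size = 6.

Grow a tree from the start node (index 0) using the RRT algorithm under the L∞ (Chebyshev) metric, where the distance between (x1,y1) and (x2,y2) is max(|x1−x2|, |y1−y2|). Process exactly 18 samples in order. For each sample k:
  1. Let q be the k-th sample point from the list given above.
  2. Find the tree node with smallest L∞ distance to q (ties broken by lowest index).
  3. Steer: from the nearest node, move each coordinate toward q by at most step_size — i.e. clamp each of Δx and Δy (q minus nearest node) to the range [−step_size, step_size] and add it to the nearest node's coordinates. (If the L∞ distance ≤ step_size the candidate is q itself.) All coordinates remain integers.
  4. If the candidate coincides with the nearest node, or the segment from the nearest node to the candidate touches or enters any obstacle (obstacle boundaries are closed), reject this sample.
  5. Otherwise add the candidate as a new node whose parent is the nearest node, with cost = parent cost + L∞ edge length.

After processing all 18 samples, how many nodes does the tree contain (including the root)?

1. q=(10,33) nearest=0 d=31 new=(6,8) → add node 1 parent=0 cost=6
2. q=(21,40) nearest=1 d=32 new=(12,14) → add node 2 parent=1 cost=12
3. q=(33,39) nearest=2 d=25 new=(18,20) → add node 3 parent=2 cost=18
4. q=(1,18) nearest=1 d=10 new=(1,14) → add node 4 parent=1 cost=12
5. q=(0,19) nearest=4 d=5 new=(0,19) → add node 5 parent=4 cost=17
6. q=(5,2) nearest=0 d=5 new=(5,2) → add node 6 parent=0 cost=5
7. q=(7,1) nearest=6 d=2 new=(7,1) → add node 7 parent=6 cost=7
8. q=(4,20) nearest=5 d=4 new=(4,20) → add node 8 parent=5 cost=21
9. q=(0,6) nearest=0 d=4 new=(0,6) → add node 9 parent=0 cost=4
10. q=(4,40) nearest=3 d=20 new=(12,26) → add node 10 parent=3 cost=24
11. q=(34,8) nearest=3 d=16 new=(24,14) → add node 11 parent=3 cost=24
12. q=(1,44) nearest=10 d=18 new=(6,32) → add node 12 parent=10 cost=30
13. q=(21,24) nearest=3 d=4 new=(21,24) → add node 13 parent=3 cost=22
14. q=(10,5) nearest=1 d=4 new=(10,5) → add node 14 parent=1 cost=10
15. q=(26,27) nearest=13 d=5 new=(26,27) → blocked by [25,33]×[27,30], reject
16. q=(16,19) nearest=3 d=2 new=(16,19) → add node 15 parent=3 cost=20
17. q=(14,41) nearest=12 d=9 new=(12,38) → add node 16 parent=12 cost=36
18. q=(15,9) nearest=2 d=5 new=(15,9) → add node 17 parent=2 cost=17

Node count: 18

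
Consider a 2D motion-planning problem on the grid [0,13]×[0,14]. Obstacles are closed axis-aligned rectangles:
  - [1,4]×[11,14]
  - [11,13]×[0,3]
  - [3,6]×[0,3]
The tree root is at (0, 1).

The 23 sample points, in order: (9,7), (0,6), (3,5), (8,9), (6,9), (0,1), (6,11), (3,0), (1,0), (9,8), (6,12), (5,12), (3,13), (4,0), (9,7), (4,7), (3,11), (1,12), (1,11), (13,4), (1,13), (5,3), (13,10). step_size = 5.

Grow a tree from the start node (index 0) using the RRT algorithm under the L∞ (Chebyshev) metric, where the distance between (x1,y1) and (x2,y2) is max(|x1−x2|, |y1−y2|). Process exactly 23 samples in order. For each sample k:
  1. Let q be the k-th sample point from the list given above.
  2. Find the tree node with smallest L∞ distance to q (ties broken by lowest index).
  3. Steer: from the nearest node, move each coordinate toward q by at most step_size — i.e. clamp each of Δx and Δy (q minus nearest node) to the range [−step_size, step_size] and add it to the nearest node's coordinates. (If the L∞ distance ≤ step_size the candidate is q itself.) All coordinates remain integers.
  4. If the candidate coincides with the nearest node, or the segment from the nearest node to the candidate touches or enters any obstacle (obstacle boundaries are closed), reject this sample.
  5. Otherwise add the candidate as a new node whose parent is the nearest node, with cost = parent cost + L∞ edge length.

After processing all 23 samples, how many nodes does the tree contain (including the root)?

1. q=(9,7) nearest=0 d=9 new=(5,6) → add node 1 parent=0 cost=5
2. q=(0,6) nearest=0 d=5 new=(0,6) → add node 2 parent=0 cost=5
3. q=(3,5) nearest=1 d=2 new=(3,5) → add node 3 parent=1 cost=7
4. q=(8,9) nearest=1 d=3 new=(8,9) → add node 4 parent=1 cost=8
5. q=(6,9) nearest=4 d=2 new=(6,9) → add node 5 parent=4 cost=10
6. q=(0,1) nearest=0 d=0 → coincident, reject
7. q=(6,11) nearest=4 d=2 new=(6,11) → add node 6 parent=4 cost=10
8. q=(3,0) nearest=0 d=3 new=(3,0) → blocked by [3,6]×[0,3], reject
9. q=(1,0) nearest=0 d=1 new=(1,0) → add node 7 parent=0 cost=1
10. q=(9,8) nearest=4 d=1 new=(9,8) → add node 8 parent=4 cost=9
11. q=(6,12) nearest=6 d=1 new=(6,12) → add node 9 parent=6 cost=11
12. q=(5,12) nearest=6 d=1 new=(5,12) → add node 10 parent=6 cost=11
13. q=(3,13) nearest=10 d=2 new=(3,13) → blocked by [1,4]×[11,14], reject
14. q=(4,0) nearest=7 d=3 new=(4,0) → blocked by [3,6]×[0,3], reject
15. q=(9,7) nearest=8 d=1 new=(9,7) → add node 11 parent=8 cost=10
16. q=(4,7) nearest=1 d=1 new=(4,7) → add node 12 parent=1 cost=6
17. q=(3,11) nearest=10 d=2 new=(3,11) → blocked by [1,4]×[11,14], reject
18. q=(1,12) nearest=10 d=4 new=(1,12) → blocked by [1,4]×[11,14], reject
19. q=(1,11) nearest=10 d=4 new=(1,11) → blocked by [1,4]×[11,14], reject
20. q=(13,4) nearest=8 d=4 new=(13,4) → add node 13 parent=8 cost=13
21. q=(1,13) nearest=10 d=4 new=(1,13) → blocked by [1,4]×[11,14], reject
22. q=(5,3) nearest=3 d=2 new=(5,3) → blocked by [3,6]×[0,3], reject
23. q=(13,10) nearest=8 d=4 new=(13,10) → add node 14 parent=8 cost=13

Node count: 15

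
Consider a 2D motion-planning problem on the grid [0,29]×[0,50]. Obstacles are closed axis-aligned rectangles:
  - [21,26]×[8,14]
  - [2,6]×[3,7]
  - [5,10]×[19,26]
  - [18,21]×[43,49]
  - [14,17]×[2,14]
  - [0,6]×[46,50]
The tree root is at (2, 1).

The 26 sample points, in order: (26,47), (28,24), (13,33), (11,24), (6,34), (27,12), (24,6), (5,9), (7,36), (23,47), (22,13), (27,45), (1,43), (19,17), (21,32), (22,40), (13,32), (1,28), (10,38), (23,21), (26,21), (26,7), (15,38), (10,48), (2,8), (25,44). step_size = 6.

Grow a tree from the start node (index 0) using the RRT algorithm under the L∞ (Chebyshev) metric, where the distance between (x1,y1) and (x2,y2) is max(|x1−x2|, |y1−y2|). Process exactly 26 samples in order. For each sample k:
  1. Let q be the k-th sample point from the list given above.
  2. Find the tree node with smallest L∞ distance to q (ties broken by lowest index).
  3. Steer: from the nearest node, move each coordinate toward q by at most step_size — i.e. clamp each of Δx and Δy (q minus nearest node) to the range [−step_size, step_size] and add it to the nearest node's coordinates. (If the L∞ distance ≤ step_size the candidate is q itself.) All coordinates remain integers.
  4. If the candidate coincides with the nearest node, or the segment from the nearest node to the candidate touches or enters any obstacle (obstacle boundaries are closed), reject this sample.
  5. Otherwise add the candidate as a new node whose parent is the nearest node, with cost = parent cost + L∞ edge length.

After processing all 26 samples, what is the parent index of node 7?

1. q=(26,47) nearest=0 d=46 new=(8,7) → blocked by [2,6]×[3,7], reject
2. q=(28,24) nearest=0 d=26 new=(8,7) → blocked by [2,6]×[3,7], reject
3. q=(13,33) nearest=0 d=32 new=(8,7) → blocked by [2,6]×[3,7], reject
4. q=(11,24) nearest=0 d=23 new=(8,7) → blocked by [2,6]×[3,7], reject
5. q=(6,34) nearest=0 d=33 new=(6,7) → blocked by [2,6]×[3,7], reject
6. q=(27,12) nearest=0 d=25 new=(8,7) → blocked by [2,6]×[3,7], reject
7. q=(24,6) nearest=0 d=22 new=(8,6) → blocked by [2,6]×[3,7], reject
8. q=(5,9) nearest=0 d=8 new=(5,7) → blocked by [2,6]×[3,7], reject
9. q=(7,36) nearest=0 d=35 new=(7,7) → blocked by [2,6]×[3,7], reject
10. q=(23,47) nearest=0 d=46 new=(8,7) → blocked by [2,6]×[3,7], reject
11. q=(22,13) nearest=0 d=20 new=(8,7) → blocked by [2,6]×[3,7], reject
12. q=(27,45) nearest=0 d=44 new=(8,7) → blocked by [2,6]×[3,7], reject
13. q=(1,43) nearest=0 d=42 new=(1,7) → add node 1 parent=0 cost=6
14. q=(19,17) nearest=0 d=17 new=(8,7) → blocked by [2,6]×[3,7], reject
15. q=(21,32) nearest=1 d=25 new=(7,13) → add node 2 parent=1 cost=12
16. q=(22,40) nearest=2 d=27 new=(13,19) → add node 3 parent=2 cost=18
17. q=(13,32) nearest=3 d=13 new=(13,25) → add node 4 parent=3 cost=24
18. q=(1,28) nearest=3 d=12 new=(7,25) → blocked by [5,10]×[19,26], reject
19. q=(10,38) nearest=4 d=13 new=(10,31) → add node 5 parent=4 cost=30
20. q=(23,21) nearest=3 d=10 new=(19,21) → add node 6 parent=3 cost=24
21. q=(26,21) nearest=6 d=7 new=(25,21) → add node 7 parent=6 cost=30
22. q=(26,7) nearest=3 d=13 new=(19,13) → add node 8 parent=3 cost=24
23. q=(15,38) nearest=5 d=7 new=(15,37) → add node 9 parent=5 cost=36
24. q=(10,48) nearest=9 d=11 new=(10,43) → add node 10 parent=9 cost=42
25. q=(2,8) nearest=1 d=1 new=(2,8) → add node 11 parent=1 cost=7
26. q=(25,44) nearest=9 d=10 new=(21,43) → blocked by [18,21]×[43,49], reject

Parent of node 7: 6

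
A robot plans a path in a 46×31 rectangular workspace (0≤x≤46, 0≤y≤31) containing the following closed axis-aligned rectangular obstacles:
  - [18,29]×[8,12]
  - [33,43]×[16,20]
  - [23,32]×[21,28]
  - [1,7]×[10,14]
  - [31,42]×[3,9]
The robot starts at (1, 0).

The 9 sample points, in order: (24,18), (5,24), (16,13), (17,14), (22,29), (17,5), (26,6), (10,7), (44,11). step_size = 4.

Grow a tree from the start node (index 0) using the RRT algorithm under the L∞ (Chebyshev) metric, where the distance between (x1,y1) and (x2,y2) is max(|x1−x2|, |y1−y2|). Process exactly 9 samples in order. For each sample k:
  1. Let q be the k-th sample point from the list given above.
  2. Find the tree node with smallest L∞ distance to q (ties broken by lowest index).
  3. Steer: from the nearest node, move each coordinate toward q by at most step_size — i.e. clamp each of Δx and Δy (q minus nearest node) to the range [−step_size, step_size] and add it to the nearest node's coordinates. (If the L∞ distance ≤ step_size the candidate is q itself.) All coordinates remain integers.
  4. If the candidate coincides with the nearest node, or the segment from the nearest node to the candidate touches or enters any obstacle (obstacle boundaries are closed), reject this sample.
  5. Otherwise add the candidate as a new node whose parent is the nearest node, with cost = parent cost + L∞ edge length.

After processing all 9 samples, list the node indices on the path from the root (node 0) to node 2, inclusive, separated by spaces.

1. q=(24,18) nearest=0 d=23 new=(5,4) → add node 1 parent=0 cost=4
2. q=(5,24) nearest=1 d=20 new=(5,8) → add node 2 parent=1 cost=8
3. q=(16,13) nearest=1 d=11 new=(9,8) → add node 3 parent=1 cost=8
4. q=(17,14) nearest=3 d=8 new=(13,12) → add node 4 parent=3 cost=12
5. q=(22,29) nearest=4 d=17 new=(17,16) → add node 5 parent=4 cost=16
6. q=(17,5) nearest=4 d=7 new=(17,8) → add node 6 parent=4 cost=16
7. q=(26,6) nearest=6 d=9 new=(21,6) → add node 7 parent=6 cost=20
8. q=(10,7) nearest=3 d=1 new=(10,7) → add node 8 parent=3 cost=9
9. q=(44,11) nearest=7 d=23 new=(25,10) → blocked by [18,29]×[8,12], reject

Path: 0 1 2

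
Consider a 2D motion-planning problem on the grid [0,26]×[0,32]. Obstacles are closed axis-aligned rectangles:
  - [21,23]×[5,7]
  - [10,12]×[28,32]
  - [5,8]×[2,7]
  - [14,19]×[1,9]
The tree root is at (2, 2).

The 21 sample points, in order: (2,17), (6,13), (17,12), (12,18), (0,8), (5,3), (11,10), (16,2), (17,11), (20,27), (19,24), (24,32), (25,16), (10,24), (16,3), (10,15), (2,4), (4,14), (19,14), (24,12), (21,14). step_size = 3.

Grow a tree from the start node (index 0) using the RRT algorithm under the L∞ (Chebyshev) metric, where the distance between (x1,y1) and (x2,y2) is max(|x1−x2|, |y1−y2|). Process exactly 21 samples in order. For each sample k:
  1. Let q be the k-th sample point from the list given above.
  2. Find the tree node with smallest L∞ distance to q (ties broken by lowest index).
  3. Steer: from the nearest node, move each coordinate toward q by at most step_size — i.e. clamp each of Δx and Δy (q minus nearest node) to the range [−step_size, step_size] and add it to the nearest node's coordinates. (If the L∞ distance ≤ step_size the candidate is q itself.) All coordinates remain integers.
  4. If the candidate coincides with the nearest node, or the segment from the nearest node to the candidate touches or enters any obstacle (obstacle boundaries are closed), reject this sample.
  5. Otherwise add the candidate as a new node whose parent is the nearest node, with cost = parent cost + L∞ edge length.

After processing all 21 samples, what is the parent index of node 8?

Parent of node 8: 4

1. q=(2,17) nearest=0 d=15 new=(2,5) → add node 1 parent=0 cost=3
2. q=(6,13) nearest=1 d=8 new=(5,8) → add node 2 parent=1 cost=6
3. q=(17,12) nearest=2 d=12 new=(8,11) → add node 3 parent=2 cost=9
4. q=(12,18) nearest=3 d=7 new=(11,14) → add node 4 parent=3 cost=12
5. q=(0,8) nearest=1 d=3 new=(0,8) → add node 5 parent=1 cost=6
6. q=(5,3) nearest=0 d=3 new=(5,3) → blocked by [5,8]×[2,7], reject
7. q=(11,10) nearest=3 d=3 new=(11,10) → add node 6 parent=3 cost=12
8. q=(16,2) nearest=6 d=8 new=(14,7) → blocked by [14,19]×[1,9], reject
9. q=(17,11) nearest=4 d=6 new=(14,11) → add node 7 parent=4 cost=15
10. q=(20,27) nearest=4 d=13 new=(14,17) → add node 8 parent=4 cost=15
11. q=(19,24) nearest=8 d=7 new=(17,20) → add node 9 parent=8 cost=18
12. q=(24,32) nearest=9 d=12 new=(20,23) → add node 10 parent=9 cost=21
13. q=(25,16) nearest=10 d=7 new=(23,20) → add node 11 parent=10 cost=24
14. q=(10,24) nearest=8 d=7 new=(11,20) → add node 12 parent=8 cost=18
15. q=(16,3) nearest=6 d=7 new=(14,7) → blocked by [14,19]×[1,9], reject
16. q=(10,15) nearest=4 d=1 new=(10,15) → add node 13 parent=4 cost=13
17. q=(2,4) nearest=1 d=1 new=(2,4) → add node 14 parent=1 cost=4
18. q=(4,14) nearest=3 d=4 new=(5,14) → add node 15 parent=3 cost=12
19. q=(19,14) nearest=7 d=5 new=(17,14) → add node 16 parent=7 cost=18
20. q=(24,12) nearest=16 d=7 new=(20,12) → add node 17 parent=16 cost=21
21. q=(21,14) nearest=17 d=2 new=(21,14) → add node 18 parent=17 cost=23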